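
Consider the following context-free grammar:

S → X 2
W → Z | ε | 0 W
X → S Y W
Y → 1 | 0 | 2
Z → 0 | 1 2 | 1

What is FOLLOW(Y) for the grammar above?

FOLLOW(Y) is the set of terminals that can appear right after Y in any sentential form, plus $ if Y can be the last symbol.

We compute FOLLOW(Y) using the standard algorithm.
FOLLOW(S) starts with {$}.
FIRST(S) = {}
FIRST(W) = {0, 1, ε}
FIRST(X) = {}
FIRST(Y) = {0, 1, 2}
FIRST(Z) = {0, 1}
FOLLOW(S) = {$, 0, 1, 2}
FOLLOW(W) = {2}
FOLLOW(X) = {2}
FOLLOW(Y) = {0, 1, 2}
FOLLOW(Z) = {2}
Therefore, FOLLOW(Y) = {0, 1, 2}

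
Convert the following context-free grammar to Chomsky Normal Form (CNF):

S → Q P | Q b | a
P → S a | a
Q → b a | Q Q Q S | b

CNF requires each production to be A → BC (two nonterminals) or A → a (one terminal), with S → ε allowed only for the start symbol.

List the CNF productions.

TB → b; S → a; TA → a; P → a; Q → b; S → Q P; S → Q TB; P → S TA; Q → TB TA; Q → Q X0; X0 → Q X1; X1 → Q S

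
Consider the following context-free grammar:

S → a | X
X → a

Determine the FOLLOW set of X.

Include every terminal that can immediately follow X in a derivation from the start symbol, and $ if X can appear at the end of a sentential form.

We compute FOLLOW(X) using the standard algorithm.
FOLLOW(S) starts with {$}.
FIRST(S) = {a}
FIRST(X) = {a}
FOLLOW(S) = {$}
FOLLOW(X) = {$}
Therefore, FOLLOW(X) = {$}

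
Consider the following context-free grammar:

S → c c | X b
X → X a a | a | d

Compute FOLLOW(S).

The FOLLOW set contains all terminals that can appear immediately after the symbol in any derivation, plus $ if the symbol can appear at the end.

We compute FOLLOW(S) using the standard algorithm.
FOLLOW(S) starts with {$}.
FIRST(S) = {a, c, d}
FIRST(X) = {a, d}
FOLLOW(S) = {$}
FOLLOW(X) = {a, b}
Therefore, FOLLOW(S) = {$}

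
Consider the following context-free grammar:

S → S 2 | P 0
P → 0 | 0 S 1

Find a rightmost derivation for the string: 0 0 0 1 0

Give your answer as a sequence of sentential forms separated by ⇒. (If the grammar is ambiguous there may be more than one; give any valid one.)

S ⇒ P 0 ⇒ 0 S 1 0 ⇒ 0 P 0 1 0 ⇒ 0 0 0 1 0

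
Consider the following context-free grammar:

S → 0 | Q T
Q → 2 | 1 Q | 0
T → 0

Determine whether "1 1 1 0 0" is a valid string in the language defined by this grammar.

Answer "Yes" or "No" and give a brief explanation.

Yes - a valid derivation exists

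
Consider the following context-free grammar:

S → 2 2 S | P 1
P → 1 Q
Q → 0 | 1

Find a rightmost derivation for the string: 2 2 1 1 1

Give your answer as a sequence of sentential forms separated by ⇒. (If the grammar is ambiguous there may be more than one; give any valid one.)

S ⇒ 2 2 S ⇒ 2 2 P 1 ⇒ 2 2 1 Q 1 ⇒ 2 2 1 1 1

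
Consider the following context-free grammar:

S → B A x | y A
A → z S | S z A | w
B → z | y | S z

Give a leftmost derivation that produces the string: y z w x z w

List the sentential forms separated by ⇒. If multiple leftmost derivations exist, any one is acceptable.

S ⇒ y A ⇒ y S z A ⇒ y B A x z A ⇒ y z A x z A ⇒ y z w x z A ⇒ y z w x z w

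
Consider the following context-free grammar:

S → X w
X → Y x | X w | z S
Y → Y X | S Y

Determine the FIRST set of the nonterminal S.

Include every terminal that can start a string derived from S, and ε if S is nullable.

We compute FIRST(S) using the standard algorithm.
FIRST(S) = {z}
FIRST(X) = {z}
FIRST(Y) = {z}
Therefore, FIRST(S) = {z}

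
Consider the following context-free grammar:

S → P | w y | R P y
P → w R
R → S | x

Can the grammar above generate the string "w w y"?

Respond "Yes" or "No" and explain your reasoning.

Yes - a valid derivation exists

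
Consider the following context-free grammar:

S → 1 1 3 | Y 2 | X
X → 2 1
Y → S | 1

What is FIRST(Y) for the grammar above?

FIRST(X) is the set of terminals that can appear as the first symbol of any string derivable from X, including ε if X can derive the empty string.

We compute FIRST(Y) using the standard algorithm.
FIRST(S) = {1, 2}
FIRST(X) = {2}
FIRST(Y) = {1, 2}
Therefore, FIRST(Y) = {1, 2}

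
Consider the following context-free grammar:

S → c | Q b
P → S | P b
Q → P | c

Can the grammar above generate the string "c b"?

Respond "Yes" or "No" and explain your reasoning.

Yes - a valid derivation exists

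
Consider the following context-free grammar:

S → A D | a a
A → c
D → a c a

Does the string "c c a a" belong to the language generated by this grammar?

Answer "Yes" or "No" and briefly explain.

No - no valid derivation exists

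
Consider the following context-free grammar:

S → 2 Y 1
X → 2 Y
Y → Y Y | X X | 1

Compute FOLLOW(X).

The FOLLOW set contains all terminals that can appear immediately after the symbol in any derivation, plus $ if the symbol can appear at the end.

We compute FOLLOW(X) using the standard algorithm.
FOLLOW(S) starts with {$}.
FIRST(S) = {2}
FIRST(X) = {2}
FIRST(Y) = {1, 2}
FOLLOW(S) = {$}
FOLLOW(X) = {1, 2}
FOLLOW(Y) = {1, 2}
Therefore, FOLLOW(X) = {1, 2}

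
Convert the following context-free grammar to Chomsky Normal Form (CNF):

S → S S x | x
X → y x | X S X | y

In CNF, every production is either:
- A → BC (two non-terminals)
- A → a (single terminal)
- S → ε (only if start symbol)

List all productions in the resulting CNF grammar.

TX → x; S → x; TY → y; X → y; S → S X0; X0 → S TX; X → TY TX; X → X X1; X1 → S X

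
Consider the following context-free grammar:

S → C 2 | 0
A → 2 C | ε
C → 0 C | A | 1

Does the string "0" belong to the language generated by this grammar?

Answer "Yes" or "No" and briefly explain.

Yes - a valid derivation exists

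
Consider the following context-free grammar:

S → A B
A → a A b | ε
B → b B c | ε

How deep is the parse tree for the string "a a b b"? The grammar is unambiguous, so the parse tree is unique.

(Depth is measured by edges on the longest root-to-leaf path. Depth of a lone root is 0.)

4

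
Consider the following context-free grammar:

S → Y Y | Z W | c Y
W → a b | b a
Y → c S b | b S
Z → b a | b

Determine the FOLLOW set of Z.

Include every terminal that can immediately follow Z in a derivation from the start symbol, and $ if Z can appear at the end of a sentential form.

We compute FOLLOW(Z) using the standard algorithm.
FOLLOW(S) starts with {$}.
FIRST(S) = {b, c}
FIRST(W) = {a, b}
FIRST(Y) = {b, c}
FIRST(Z) = {b}
FOLLOW(S) = {$, b, c}
FOLLOW(W) = {$, b, c}
FOLLOW(Y) = {$, b, c}
FOLLOW(Z) = {a, b}
Therefore, FOLLOW(Z) = {a, b}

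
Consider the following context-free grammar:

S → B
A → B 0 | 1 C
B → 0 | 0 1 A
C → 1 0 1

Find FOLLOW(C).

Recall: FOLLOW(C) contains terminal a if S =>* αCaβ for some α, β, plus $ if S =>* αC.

We compute FOLLOW(C) using the standard algorithm.
FOLLOW(S) starts with {$}.
FIRST(A) = {0, 1}
FIRST(B) = {0}
FIRST(C) = {1}
FIRST(S) = {0}
FOLLOW(A) = {$, 0}
FOLLOW(B) = {$, 0}
FOLLOW(C) = {$, 0}
FOLLOW(S) = {$}
Therefore, FOLLOW(C) = {$, 0}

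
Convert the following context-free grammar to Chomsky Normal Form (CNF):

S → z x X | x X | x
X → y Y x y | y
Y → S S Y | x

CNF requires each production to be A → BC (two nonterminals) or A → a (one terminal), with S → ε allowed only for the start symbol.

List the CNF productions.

TZ → z; TX → x; S → x; TY → y; X → y; Y → x; S → TZ X0; X0 → TX X; S → TX X; X → TY X1; X1 → Y X2; X2 → TX TY; Y → S X3; X3 → S Y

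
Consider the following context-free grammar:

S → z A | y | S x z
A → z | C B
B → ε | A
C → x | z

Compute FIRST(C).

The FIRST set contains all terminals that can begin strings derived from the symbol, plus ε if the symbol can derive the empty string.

We compute FIRST(C) using the standard algorithm.
FIRST(A) = {x, z}
FIRST(B) = {x, z, ε}
FIRST(C) = {x, z}
FIRST(S) = {y, z}
Therefore, FIRST(C) = {x, z}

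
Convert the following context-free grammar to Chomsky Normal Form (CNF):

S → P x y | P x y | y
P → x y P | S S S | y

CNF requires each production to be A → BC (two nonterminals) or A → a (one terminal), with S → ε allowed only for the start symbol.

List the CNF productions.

TX → x; TY → y; S → y; P → y; S → P X0; X0 → TX TY; S → P X1; X1 → TX TY; P → TX X2; X2 → TY P; P → S X3; X3 → S S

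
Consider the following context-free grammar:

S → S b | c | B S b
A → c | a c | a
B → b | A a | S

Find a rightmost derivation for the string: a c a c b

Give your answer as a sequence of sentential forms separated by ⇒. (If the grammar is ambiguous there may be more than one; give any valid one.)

S ⇒ B S b ⇒ B c b ⇒ A a c b ⇒ a c a c b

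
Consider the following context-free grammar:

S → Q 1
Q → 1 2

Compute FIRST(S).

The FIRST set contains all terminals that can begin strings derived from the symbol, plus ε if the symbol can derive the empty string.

We compute FIRST(S) using the standard algorithm.
FIRST(Q) = {1}
FIRST(S) = {1}
Therefore, FIRST(S) = {1}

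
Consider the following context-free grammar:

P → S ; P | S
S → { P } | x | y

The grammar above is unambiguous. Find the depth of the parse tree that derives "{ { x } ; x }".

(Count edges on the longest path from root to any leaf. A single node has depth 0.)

6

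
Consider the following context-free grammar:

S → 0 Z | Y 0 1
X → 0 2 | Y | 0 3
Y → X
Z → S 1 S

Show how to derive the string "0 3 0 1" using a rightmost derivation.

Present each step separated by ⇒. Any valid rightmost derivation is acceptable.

S ⇒ Y 0 1 ⇒ X 0 1 ⇒ 0 3 0 1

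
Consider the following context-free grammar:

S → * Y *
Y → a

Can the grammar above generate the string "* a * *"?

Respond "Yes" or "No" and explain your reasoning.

No - no valid derivation exists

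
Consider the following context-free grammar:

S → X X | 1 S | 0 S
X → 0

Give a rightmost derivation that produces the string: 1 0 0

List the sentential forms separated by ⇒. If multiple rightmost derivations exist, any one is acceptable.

S ⇒ 1 S ⇒ 1 X X ⇒ 1 X 0 ⇒ 1 0 0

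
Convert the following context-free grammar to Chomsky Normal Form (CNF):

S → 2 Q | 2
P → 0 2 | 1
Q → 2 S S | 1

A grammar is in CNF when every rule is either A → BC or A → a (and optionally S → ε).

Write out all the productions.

T2 → 2; S → 2; T0 → 0; P → 1; Q → 1; S → T2 Q; P → T0 T2; Q → T2 X0; X0 → S S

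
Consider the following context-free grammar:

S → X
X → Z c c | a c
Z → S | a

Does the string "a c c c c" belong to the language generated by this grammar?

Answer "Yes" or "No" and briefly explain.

Yes - a valid derivation exists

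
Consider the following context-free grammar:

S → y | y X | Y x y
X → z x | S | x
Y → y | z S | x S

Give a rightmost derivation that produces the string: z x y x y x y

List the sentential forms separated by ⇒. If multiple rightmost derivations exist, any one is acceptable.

S ⇒ Y x y ⇒ z S x y ⇒ z Y x y x y ⇒ z x S x y x y ⇒ z x y x y x y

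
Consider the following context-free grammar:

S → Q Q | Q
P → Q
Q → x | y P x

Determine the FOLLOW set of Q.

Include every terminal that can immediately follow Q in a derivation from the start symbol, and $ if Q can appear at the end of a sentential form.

We compute FOLLOW(Q) using the standard algorithm.
FOLLOW(S) starts with {$}.
FIRST(P) = {x, y}
FIRST(Q) = {x, y}
FIRST(S) = {x, y}
FOLLOW(P) = {x}
FOLLOW(Q) = {$, x, y}
FOLLOW(S) = {$}
Therefore, FOLLOW(Q) = {$, x, y}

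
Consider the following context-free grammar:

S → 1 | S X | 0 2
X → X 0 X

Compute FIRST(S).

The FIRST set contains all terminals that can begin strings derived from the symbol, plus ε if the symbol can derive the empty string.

We compute FIRST(S) using the standard algorithm.
FIRST(S) = {0, 1}
FIRST(X) = {}
Therefore, FIRST(S) = {0, 1}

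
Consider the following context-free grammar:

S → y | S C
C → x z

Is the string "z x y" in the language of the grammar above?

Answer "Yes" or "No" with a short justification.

No - no valid derivation exists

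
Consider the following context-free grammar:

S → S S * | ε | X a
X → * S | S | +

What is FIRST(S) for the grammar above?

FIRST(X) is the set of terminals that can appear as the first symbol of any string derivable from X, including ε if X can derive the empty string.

We compute FIRST(S) using the standard algorithm.
FIRST(S) = {*, +, a, ε}
FIRST(X) = {*, +, a, ε}
Therefore, FIRST(S) = {*, +, a, ε}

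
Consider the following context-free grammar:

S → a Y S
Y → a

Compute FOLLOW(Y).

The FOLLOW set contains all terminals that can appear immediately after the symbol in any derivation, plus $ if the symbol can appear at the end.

We compute FOLLOW(Y) using the standard algorithm.
FOLLOW(S) starts with {$}.
FIRST(S) = {a}
FIRST(Y) = {a}
FOLLOW(S) = {$}
FOLLOW(Y) = {a}
Therefore, FOLLOW(Y) = {a}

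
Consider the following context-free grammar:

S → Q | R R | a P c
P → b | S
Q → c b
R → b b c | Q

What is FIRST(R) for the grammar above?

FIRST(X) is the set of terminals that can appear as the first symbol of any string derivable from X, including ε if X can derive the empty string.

We compute FIRST(R) using the standard algorithm.
FIRST(P) = {a, b, c}
FIRST(Q) = {c}
FIRST(R) = {b, c}
FIRST(S) = {a, b, c}
Therefore, FIRST(R) = {b, c}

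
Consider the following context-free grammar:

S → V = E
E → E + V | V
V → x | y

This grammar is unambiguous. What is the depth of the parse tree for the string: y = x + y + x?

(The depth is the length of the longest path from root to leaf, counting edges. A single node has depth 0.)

5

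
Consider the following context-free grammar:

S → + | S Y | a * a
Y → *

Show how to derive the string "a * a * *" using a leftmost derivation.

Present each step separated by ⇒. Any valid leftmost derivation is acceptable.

S ⇒ S Y ⇒ S Y Y ⇒ a * a Y Y ⇒ a * a * Y ⇒ a * a * *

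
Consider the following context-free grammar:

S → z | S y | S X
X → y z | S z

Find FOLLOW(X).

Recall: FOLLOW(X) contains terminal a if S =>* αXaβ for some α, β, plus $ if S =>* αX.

We compute FOLLOW(X) using the standard algorithm.
FOLLOW(S) starts with {$}.
FIRST(S) = {z}
FIRST(X) = {y, z}
FOLLOW(S) = {$, y, z}
FOLLOW(X) = {$, y, z}
Therefore, FOLLOW(X) = {$, y, z}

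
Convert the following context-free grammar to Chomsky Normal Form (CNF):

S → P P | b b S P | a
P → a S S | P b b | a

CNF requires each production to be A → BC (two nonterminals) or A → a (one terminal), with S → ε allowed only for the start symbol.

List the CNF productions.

TB → b; S → a; TA → a; P → a; S → P P; S → TB X0; X0 → TB X1; X1 → S P; P → TA X2; X2 → S S; P → P X3; X3 → TB TB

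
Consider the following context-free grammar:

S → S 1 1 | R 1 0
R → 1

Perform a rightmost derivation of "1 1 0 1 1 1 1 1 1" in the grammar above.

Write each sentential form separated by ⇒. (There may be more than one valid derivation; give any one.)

S ⇒ S 1 1 ⇒ S 1 1 1 1 ⇒ S 1 1 1 1 1 1 ⇒ R 1 0 1 1 1 1 1 1 ⇒ 1 1 0 1 1 1 1 1 1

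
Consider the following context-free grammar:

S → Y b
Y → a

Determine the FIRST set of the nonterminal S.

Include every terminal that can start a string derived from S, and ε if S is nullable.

We compute FIRST(S) using the standard algorithm.
FIRST(S) = {a}
FIRST(Y) = {a}
Therefore, FIRST(S) = {a}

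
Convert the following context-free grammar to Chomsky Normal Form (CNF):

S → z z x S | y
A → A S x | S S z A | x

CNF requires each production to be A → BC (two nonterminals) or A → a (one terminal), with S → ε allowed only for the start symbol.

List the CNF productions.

TZ → z; TX → x; S → y; A → x; S → TZ X0; X0 → TZ X1; X1 → TX S; A → A X2; X2 → S TX; A → S X3; X3 → S X4; X4 → TZ A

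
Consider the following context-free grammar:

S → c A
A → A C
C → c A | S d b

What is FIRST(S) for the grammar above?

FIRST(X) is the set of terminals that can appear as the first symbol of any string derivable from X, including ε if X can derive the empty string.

We compute FIRST(S) using the standard algorithm.
FIRST(A) = {}
FIRST(C) = {c}
FIRST(S) = {c}
Therefore, FIRST(S) = {c}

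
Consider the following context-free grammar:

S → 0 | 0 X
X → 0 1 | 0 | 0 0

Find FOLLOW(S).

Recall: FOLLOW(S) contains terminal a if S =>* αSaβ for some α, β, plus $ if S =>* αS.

We compute FOLLOW(S) using the standard algorithm.
FOLLOW(S) starts with {$}.
FIRST(S) = {0}
FIRST(X) = {0}
FOLLOW(S) = {$}
FOLLOW(X) = {$}
Therefore, FOLLOW(S) = {$}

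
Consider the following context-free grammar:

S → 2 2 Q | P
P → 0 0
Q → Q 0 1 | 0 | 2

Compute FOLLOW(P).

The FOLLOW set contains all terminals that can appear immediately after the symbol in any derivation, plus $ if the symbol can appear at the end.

We compute FOLLOW(P) using the standard algorithm.
FOLLOW(S) starts with {$}.
FIRST(P) = {0}
FIRST(Q) = {0, 2}
FIRST(S) = {0, 2}
FOLLOW(P) = {$}
FOLLOW(Q) = {$, 0}
FOLLOW(S) = {$}
Therefore, FOLLOW(P) = {$}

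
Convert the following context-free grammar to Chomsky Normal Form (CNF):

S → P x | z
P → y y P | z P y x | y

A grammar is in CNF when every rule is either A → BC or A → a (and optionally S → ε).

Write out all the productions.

TX → x; S → z; TY → y; TZ → z; P → y; S → P TX; P → TY X0; X0 → TY P; P → TZ X1; X1 → P X2; X2 → TY TX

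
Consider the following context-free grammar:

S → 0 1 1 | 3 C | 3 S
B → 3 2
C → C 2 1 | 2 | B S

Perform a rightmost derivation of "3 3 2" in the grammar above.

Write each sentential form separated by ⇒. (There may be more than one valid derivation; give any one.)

S ⇒ 3 S ⇒ 3 3 C ⇒ 3 3 2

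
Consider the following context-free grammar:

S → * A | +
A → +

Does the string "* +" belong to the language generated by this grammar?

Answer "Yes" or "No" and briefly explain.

Yes - a valid derivation exists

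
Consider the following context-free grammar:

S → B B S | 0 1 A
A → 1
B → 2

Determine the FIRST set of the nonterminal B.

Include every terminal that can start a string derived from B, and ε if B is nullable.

We compute FIRST(B) using the standard algorithm.
FIRST(A) = {1}
FIRST(B) = {2}
FIRST(S) = {0, 2}
Therefore, FIRST(B) = {2}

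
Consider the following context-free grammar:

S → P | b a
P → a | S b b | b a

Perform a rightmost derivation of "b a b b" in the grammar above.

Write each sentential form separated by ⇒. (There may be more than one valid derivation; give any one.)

S ⇒ P ⇒ S b b ⇒ b a b b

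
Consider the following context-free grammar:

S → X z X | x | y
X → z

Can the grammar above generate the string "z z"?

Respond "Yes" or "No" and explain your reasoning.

No - no valid derivation exists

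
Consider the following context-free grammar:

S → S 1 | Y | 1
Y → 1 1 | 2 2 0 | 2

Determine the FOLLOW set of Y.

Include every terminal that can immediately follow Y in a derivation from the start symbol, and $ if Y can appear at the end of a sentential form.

We compute FOLLOW(Y) using the standard algorithm.
FOLLOW(S) starts with {$}.
FIRST(S) = {1, 2}
FIRST(Y) = {1, 2}
FOLLOW(S) = {$, 1}
FOLLOW(Y) = {$, 1}
Therefore, FOLLOW(Y) = {$, 1}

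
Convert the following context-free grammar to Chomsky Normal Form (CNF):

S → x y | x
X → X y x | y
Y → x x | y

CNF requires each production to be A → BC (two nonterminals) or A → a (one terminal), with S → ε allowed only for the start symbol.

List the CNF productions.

TX → x; TY → y; S → x; X → y; Y → y; S → TX TY; X → X X0; X0 → TY TX; Y → TX TX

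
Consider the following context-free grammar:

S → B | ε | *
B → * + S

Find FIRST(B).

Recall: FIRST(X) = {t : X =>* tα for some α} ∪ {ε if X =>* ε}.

We compute FIRST(B) using the standard algorithm.
FIRST(B) = {*}
FIRST(S) = {*, ε}
Therefore, FIRST(B) = {*}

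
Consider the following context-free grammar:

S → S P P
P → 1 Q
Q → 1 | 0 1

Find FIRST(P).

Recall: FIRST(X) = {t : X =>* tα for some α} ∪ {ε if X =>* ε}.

We compute FIRST(P) using the standard algorithm.
FIRST(P) = {1}
FIRST(Q) = {0, 1}
FIRST(S) = {}
Therefore, FIRST(P) = {1}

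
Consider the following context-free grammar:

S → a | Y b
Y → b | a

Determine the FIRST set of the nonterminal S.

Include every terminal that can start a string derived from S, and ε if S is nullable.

We compute FIRST(S) using the standard algorithm.
FIRST(S) = {a, b}
FIRST(Y) = {a, b}
Therefore, FIRST(S) = {a, b}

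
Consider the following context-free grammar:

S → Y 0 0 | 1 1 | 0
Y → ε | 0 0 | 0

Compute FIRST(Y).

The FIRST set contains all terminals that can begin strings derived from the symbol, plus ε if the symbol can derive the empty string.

We compute FIRST(Y) using the standard algorithm.
FIRST(S) = {0, 1}
FIRST(Y) = {0, ε}
Therefore, FIRST(Y) = {0, ε}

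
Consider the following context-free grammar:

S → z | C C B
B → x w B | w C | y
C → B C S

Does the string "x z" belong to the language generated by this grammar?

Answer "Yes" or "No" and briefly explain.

No - no valid derivation exists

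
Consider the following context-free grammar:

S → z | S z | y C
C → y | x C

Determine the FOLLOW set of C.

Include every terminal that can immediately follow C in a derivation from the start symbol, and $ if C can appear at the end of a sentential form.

We compute FOLLOW(C) using the standard algorithm.
FOLLOW(S) starts with {$}.
FIRST(C) = {x, y}
FIRST(S) = {y, z}
FOLLOW(C) = {$, z}
FOLLOW(S) = {$, z}
Therefore, FOLLOW(C) = {$, z}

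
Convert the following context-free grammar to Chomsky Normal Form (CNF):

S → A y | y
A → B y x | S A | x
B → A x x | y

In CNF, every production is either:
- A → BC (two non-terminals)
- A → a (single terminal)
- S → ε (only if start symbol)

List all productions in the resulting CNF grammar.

TY → y; S → y; TX → x; A → x; B → y; S → A TY; A → B X0; X0 → TY TX; A → S A; B → A X1; X1 → TX TX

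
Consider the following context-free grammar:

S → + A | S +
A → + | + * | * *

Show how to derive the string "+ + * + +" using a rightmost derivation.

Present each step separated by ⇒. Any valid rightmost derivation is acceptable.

S ⇒ S + ⇒ S + + ⇒ + A + + ⇒ + + * + +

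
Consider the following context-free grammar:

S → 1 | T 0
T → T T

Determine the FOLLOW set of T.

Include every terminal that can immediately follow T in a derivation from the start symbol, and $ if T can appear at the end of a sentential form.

We compute FOLLOW(T) using the standard algorithm.
FOLLOW(S) starts with {$}.
FIRST(S) = {1}
FIRST(T) = {}
FOLLOW(S) = {$}
FOLLOW(T) = {0}
Therefore, FOLLOW(T) = {0}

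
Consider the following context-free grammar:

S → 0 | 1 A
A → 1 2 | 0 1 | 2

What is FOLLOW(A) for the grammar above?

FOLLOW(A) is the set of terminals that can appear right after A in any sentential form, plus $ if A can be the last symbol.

We compute FOLLOW(A) using the standard algorithm.
FOLLOW(S) starts with {$}.
FIRST(A) = {0, 1, 2}
FIRST(S) = {0, 1}
FOLLOW(A) = {$}
FOLLOW(S) = {$}
Therefore, FOLLOW(A) = {$}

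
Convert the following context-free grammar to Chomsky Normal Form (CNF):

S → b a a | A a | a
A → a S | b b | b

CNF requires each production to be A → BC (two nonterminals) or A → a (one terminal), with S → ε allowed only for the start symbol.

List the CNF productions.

TB → b; TA → a; S → a; A → b; S → TB X0; X0 → TA TA; S → A TA; A → TA S; A → TB TB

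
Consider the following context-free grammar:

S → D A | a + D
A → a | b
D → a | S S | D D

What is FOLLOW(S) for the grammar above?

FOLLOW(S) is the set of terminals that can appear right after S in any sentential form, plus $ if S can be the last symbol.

We compute FOLLOW(S) using the standard algorithm.
FOLLOW(S) starts with {$}.
FIRST(A) = {a, b}
FIRST(D) = {a}
FIRST(S) = {a}
FOLLOW(A) = {$, a, b}
FOLLOW(D) = {$, a, b}
FOLLOW(S) = {$, a, b}
Therefore, FOLLOW(S) = {$, a, b}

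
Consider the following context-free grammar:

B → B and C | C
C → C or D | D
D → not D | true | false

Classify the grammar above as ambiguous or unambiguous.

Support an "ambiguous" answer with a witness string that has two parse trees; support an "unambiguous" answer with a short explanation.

Unambiguous - every string in the language has a unique parse tree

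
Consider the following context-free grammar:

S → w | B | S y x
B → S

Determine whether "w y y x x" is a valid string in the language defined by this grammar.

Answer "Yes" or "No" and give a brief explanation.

No - no valid derivation exists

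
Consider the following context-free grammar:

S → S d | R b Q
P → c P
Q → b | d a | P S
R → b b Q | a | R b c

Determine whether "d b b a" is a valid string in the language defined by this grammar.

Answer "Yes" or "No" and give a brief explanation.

No - no valid derivation exists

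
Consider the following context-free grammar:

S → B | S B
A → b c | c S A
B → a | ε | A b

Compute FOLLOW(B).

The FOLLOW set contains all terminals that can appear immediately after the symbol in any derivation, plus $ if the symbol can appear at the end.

We compute FOLLOW(B) using the standard algorithm.
FOLLOW(S) starts with {$}.
FIRST(A) = {b, c}
FIRST(B) = {a, b, c, ε}
FIRST(S) = {a, b, c, ε}
FOLLOW(A) = {b}
FOLLOW(B) = {$, a, b, c}
FOLLOW(S) = {$, a, b, c}
Therefore, FOLLOW(B) = {$, a, b, c}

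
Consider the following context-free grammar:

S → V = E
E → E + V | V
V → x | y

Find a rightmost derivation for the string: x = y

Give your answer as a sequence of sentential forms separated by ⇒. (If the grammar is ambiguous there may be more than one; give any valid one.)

S ⇒ V = E ⇒ V = V ⇒ V = y ⇒ x = y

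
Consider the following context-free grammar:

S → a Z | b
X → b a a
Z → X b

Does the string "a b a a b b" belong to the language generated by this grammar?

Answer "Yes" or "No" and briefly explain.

No - no valid derivation exists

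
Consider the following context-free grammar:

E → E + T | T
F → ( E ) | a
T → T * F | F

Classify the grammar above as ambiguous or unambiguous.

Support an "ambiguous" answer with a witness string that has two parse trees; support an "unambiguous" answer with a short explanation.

Unambiguous - every string in the language has a unique parse tree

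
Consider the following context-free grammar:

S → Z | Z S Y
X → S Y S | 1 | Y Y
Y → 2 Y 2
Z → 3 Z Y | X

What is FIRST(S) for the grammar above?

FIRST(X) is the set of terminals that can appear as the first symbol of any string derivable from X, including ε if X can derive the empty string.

We compute FIRST(S) using the standard algorithm.
FIRST(S) = {1, 2, 3}
FIRST(X) = {1, 2, 3}
FIRST(Y) = {2}
FIRST(Z) = {1, 2, 3}
Therefore, FIRST(S) = {1, 2, 3}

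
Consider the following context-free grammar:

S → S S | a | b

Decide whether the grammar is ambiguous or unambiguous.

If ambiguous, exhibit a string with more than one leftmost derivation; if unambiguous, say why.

Ambiguous - the string 'a a b b' has two distinct leftmost derivations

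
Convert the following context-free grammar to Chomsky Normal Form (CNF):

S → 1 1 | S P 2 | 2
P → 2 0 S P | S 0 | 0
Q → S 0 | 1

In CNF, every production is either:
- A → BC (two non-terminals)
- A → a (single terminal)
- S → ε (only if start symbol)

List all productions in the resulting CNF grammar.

T1 → 1; T2 → 2; S → 2; T0 → 0; P → 0; Q → 1; S → T1 T1; S → S X0; X0 → P T2; P → T2 X1; X1 → T0 X2; X2 → S P; P → S T0; Q → S T0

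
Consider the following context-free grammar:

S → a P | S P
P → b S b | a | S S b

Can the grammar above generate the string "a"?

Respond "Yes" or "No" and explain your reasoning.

No - no valid derivation exists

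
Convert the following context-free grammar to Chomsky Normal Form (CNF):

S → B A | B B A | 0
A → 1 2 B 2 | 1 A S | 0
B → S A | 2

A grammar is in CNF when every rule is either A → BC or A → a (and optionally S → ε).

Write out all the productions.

S → 0; T1 → 1; T2 → 2; A → 0; B → 2; S → B A; S → B X0; X0 → B A; A → T1 X1; X1 → T2 X2; X2 → B T2; A → T1 X3; X3 → A S; B → S A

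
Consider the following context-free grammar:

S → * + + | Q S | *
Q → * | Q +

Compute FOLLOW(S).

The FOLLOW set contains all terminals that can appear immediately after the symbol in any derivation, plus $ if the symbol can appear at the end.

We compute FOLLOW(S) using the standard algorithm.
FOLLOW(S) starts with {$}.
FIRST(Q) = {*}
FIRST(S) = {*}
FOLLOW(Q) = {*, +}
FOLLOW(S) = {$}
Therefore, FOLLOW(S) = {$}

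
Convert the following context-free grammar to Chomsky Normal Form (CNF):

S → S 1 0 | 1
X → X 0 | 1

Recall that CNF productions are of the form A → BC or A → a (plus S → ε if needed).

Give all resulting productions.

T1 → 1; T0 → 0; S → 1; X → 1; S → S X0; X0 → T1 T0; X → X T0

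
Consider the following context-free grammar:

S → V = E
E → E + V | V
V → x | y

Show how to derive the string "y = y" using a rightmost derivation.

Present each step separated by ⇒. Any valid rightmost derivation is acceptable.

S ⇒ V = E ⇒ V = V ⇒ V = y ⇒ y = y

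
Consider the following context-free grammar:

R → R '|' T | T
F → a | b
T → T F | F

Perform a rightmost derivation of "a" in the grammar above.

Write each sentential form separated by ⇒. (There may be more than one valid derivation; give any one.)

R ⇒ T ⇒ F ⇒ a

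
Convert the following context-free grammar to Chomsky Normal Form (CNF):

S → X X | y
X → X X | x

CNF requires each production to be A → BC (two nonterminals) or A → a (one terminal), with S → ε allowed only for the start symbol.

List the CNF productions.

S → y; X → x; S → X X; X → X X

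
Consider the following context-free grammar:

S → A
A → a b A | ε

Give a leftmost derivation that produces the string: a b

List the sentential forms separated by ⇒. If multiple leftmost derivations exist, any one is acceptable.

S ⇒ A ⇒ a b A ⇒ a b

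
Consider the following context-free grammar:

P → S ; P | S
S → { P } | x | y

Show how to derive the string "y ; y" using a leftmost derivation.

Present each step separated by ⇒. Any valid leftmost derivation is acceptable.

P ⇒ S ; P ⇒ y ; P ⇒ y ; S ⇒ y ; y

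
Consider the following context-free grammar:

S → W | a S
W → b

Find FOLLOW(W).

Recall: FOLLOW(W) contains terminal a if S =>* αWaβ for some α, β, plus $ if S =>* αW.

We compute FOLLOW(W) using the standard algorithm.
FOLLOW(S) starts with {$}.
FIRST(S) = {a, b}
FIRST(W) = {b}
FOLLOW(S) = {$}
FOLLOW(W) = {$}
Therefore, FOLLOW(W) = {$}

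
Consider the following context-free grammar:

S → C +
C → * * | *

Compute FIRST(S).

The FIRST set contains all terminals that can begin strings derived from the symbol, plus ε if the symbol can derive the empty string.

We compute FIRST(S) using the standard algorithm.
FIRST(C) = {*}
FIRST(S) = {*}
Therefore, FIRST(S) = {*}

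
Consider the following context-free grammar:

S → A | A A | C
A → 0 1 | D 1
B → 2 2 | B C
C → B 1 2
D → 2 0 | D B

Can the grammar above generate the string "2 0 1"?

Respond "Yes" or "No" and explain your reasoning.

Yes - a valid derivation exists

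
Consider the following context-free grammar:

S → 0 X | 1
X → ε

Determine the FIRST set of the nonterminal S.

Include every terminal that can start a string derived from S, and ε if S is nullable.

We compute FIRST(S) using the standard algorithm.
FIRST(S) = {0, 1}
FIRST(X) = {ε}
Therefore, FIRST(S) = {0, 1}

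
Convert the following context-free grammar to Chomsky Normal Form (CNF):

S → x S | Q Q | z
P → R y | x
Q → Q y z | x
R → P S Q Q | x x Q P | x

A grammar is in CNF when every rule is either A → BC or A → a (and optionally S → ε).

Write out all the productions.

TX → x; S → z; TY → y; P → x; TZ → z; Q → x; R → x; S → TX S; S → Q Q; P → R TY; Q → Q X0; X0 → TY TZ; R → P X1; X1 → S X2; X2 → Q Q; R → TX X3; X3 → TX X4; X4 → Q P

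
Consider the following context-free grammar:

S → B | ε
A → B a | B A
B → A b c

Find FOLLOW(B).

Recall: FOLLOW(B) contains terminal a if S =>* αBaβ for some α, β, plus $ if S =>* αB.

We compute FOLLOW(B) using the standard algorithm.
FOLLOW(S) starts with {$}.
FIRST(A) = {}
FIRST(B) = {}
FIRST(S) = {ε}
FOLLOW(A) = {b}
FOLLOW(B) = {$, a}
FOLLOW(S) = {$}
Therefore, FOLLOW(B) = {$, a}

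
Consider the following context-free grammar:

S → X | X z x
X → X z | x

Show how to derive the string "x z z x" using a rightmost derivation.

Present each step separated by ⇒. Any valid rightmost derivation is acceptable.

S ⇒ X z x ⇒ X z z x ⇒ x z z x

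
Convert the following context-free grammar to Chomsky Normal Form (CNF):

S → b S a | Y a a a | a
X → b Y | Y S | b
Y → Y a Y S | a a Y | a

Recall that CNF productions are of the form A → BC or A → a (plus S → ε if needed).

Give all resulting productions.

TB → b; TA → a; S → a; X → b; Y → a; S → TB X0; X0 → S TA; S → Y X1; X1 → TA X2; X2 → TA TA; X → TB Y; X → Y S; Y → Y X3; X3 → TA X4; X4 → Y S; Y → TA X5; X5 → TA Y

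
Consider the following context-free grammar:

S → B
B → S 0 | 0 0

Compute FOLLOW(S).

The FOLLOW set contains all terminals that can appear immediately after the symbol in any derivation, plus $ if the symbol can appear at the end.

We compute FOLLOW(S) using the standard algorithm.
FOLLOW(S) starts with {$}.
FIRST(B) = {0}
FIRST(S) = {0}
FOLLOW(B) = {$, 0}
FOLLOW(S) = {$, 0}
Therefore, FOLLOW(S) = {$, 0}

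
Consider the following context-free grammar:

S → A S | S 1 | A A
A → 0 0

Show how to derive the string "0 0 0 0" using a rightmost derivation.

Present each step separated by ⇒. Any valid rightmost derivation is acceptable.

S ⇒ A A ⇒ A 0 0 ⇒ 0 0 0 0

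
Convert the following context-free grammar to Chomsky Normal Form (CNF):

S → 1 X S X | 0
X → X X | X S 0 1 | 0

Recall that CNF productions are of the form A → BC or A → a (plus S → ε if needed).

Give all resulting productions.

T1 → 1; S → 0; T0 → 0; X → 0; S → T1 X0; X0 → X X1; X1 → S X; X → X X; X → X X2; X2 → S X3; X3 → T0 T1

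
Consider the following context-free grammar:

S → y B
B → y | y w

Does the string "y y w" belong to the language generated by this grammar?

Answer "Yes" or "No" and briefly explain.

Yes - a valid derivation exists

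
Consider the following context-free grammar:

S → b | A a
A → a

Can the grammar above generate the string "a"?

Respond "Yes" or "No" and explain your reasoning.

No - no valid derivation exists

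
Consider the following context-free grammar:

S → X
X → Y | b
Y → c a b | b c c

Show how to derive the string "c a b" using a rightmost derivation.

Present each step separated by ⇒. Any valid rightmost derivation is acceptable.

S ⇒ X ⇒ Y ⇒ c a b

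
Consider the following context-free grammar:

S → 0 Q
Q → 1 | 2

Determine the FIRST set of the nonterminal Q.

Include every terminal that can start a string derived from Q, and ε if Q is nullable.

We compute FIRST(Q) using the standard algorithm.
FIRST(Q) = {1, 2}
FIRST(S) = {0}
Therefore, FIRST(Q) = {1, 2}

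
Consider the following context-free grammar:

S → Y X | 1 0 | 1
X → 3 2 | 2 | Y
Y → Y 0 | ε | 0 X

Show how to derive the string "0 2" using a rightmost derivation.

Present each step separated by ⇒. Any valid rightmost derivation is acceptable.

S ⇒ Y X ⇒ Y 2 ⇒ Y 0 2 ⇒ 0 2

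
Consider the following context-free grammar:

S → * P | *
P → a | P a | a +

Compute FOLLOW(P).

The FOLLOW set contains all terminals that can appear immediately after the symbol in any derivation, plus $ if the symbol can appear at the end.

We compute FOLLOW(P) using the standard algorithm.
FOLLOW(S) starts with {$}.
FIRST(P) = {a}
FIRST(S) = {*}
FOLLOW(P) = {$, a}
FOLLOW(S) = {$}
Therefore, FOLLOW(P) = {$, a}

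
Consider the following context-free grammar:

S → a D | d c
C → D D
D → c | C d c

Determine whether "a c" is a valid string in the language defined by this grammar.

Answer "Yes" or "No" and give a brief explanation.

Yes - a valid derivation exists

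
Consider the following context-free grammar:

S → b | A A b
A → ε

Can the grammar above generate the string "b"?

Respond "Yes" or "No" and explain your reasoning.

Yes - a valid derivation exists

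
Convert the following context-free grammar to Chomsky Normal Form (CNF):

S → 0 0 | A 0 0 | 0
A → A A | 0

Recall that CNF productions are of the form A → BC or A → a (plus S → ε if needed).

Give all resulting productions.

T0 → 0; S → 0; A → 0; S → T0 T0; S → A X0; X0 → T0 T0; A → A A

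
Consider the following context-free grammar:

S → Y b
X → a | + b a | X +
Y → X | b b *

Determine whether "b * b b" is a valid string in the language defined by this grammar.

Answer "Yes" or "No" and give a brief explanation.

No - no valid derivation exists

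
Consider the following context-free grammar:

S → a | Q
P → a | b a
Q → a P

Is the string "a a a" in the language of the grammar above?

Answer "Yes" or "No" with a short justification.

No - no valid derivation exists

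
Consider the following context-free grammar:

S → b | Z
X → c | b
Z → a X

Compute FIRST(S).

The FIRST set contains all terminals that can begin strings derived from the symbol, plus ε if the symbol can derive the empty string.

We compute FIRST(S) using the standard algorithm.
FIRST(S) = {a, b}
FIRST(X) = {b, c}
FIRST(Z) = {a}
Therefore, FIRST(S) = {a, b}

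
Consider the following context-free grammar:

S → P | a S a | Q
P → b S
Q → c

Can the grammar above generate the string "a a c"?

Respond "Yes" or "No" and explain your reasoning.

No - no valid derivation exists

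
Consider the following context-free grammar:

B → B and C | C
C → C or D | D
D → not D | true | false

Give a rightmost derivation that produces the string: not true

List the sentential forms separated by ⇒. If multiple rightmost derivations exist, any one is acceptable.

B ⇒ C ⇒ D ⇒ not D ⇒ not true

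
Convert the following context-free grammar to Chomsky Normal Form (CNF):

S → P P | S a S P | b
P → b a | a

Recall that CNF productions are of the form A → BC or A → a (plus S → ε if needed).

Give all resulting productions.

TA → a; S → b; TB → b; P → a; S → P P; S → S X0; X0 → TA X1; X1 → S P; P → TB TA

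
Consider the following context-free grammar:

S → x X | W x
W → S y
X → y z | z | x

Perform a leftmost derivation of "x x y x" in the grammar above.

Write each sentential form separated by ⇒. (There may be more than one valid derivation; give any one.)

S ⇒ W x ⇒ S y x ⇒ x X y x ⇒ x x y x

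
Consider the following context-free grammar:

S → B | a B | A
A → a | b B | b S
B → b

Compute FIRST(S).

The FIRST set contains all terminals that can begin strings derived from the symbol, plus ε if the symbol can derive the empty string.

We compute FIRST(S) using the standard algorithm.
FIRST(A) = {a, b}
FIRST(B) = {b}
FIRST(S) = {a, b}
Therefore, FIRST(S) = {a, b}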